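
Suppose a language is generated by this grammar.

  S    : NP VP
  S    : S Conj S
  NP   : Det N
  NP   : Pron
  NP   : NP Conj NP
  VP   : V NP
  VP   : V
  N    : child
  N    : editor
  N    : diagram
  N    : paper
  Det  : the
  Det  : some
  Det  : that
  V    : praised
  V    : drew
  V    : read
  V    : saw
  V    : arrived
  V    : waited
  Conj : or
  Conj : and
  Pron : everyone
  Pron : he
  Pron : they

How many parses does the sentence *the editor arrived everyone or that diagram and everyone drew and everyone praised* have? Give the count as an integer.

4

Two of the 4 distinct bracketings:
[S [S [NP [Det the] [N editor]] [VP [V arrived] [NP [Pron everyone]]]] [Conj or] [S [S [NP [NP [Det that] [N diagram]] [Conj and] [NP [Pron everyone]]] [VP [V drew]]] [Conj and] [S [NP [Pron everyone]] [VP [V praised]]]]]
[S [S [NP [Det the] [N editor]] [VP [V arrived] [NP [NP [Pron everyone]] [Conj or] [NP [Det that] [N diagram]]]]] [Conj and] [S [S [NP [Pron everyone]] [VP [V drew]]] [Conj and] [S [NP [Pron everyone]] [VP [V praised]]]]]
The trees differ in how a recursive rule is bracketed over the same span.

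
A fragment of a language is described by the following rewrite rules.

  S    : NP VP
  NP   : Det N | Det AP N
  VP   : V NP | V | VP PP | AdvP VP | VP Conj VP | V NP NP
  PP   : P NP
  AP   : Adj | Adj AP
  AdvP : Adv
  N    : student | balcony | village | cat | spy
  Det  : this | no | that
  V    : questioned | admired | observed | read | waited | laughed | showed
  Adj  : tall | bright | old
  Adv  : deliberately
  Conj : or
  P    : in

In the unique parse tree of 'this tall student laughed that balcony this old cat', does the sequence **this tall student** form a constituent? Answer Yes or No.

[S [NP [Det this] [AP [Adj tall]] [N student]] [VP [V laughed] [NP [Det that] [N balcony]] [NP [Det this] [AP [Adj old]] [N cat]]]]
The words 'this tall student' are exhaustively dominated by a single NP node (built by NP → Det AP N), so they form a constituent.

Yes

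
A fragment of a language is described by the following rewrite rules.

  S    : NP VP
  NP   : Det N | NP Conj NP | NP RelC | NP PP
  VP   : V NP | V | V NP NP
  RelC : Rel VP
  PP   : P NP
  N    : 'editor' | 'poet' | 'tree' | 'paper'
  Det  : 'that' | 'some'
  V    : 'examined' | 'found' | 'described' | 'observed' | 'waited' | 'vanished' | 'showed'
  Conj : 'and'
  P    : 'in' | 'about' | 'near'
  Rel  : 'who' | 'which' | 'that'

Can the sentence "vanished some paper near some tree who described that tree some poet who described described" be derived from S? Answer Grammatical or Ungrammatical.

Ungrammatical

For S → NP VP, no prefix of the string parses as an NP.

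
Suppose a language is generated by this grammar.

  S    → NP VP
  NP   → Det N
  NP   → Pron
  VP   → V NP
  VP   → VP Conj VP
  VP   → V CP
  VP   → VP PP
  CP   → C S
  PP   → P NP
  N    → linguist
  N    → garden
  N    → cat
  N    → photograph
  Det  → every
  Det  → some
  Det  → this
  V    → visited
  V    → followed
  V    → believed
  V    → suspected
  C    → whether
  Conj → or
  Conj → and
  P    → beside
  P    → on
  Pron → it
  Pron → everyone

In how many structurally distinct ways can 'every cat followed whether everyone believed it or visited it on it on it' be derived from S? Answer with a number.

Two of the 9 distinct bracketings:
[S [NP [Det every] [N cat]] [VP [VP [V followed] [CP [C whether] [S [NP [Pron everyone]] [VP [V believed] [NP [Pron it]]]]]] [Conj or] [VP [VP [VP [V visited] [NP [Pron it]]] [PP [P on] [NP [Pron it]]]] [PP [P on] [NP [Pron it]]]]]]
[S [NP [Det every] [N cat]] [VP [V followed] [CP [C whether] [S [NP [Pron everyone]] [VP [VP [V believed] [NP [Pron it]]] [Conj or] [VP [VP [VP [V visited] [NP [Pron it]]] [PP [P on] [NP [Pron it]]]] [PP [P on] [NP [Pron it]]]]]]]]]
The trees differ in how a recursive rule is bracketed over the same span.

9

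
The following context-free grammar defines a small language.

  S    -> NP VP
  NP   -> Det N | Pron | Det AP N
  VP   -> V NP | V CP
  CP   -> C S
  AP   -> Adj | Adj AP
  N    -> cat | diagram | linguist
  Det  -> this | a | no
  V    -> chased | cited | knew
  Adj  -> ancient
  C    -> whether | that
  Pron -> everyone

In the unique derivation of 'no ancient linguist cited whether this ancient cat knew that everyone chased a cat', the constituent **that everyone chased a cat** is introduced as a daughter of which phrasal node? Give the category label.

VP

S
  NP
    Det: no
    AP
      Adj: ancient
    N: linguist
  VP
    V: cited
    CP
      C: whether
      S
        NP
          Det: this
          AP
            Adj: ancient
          N: cat
        VP
          V: knew
          CP
            C: that
            S
              NP
                Pron: everyone
              VP
                V: chased
                NP
                  Det: a
                  N: cat
The span 'that everyone chased a cat' is the CP node built by CP → C S.
Its mother is the VP built by VP → V CP.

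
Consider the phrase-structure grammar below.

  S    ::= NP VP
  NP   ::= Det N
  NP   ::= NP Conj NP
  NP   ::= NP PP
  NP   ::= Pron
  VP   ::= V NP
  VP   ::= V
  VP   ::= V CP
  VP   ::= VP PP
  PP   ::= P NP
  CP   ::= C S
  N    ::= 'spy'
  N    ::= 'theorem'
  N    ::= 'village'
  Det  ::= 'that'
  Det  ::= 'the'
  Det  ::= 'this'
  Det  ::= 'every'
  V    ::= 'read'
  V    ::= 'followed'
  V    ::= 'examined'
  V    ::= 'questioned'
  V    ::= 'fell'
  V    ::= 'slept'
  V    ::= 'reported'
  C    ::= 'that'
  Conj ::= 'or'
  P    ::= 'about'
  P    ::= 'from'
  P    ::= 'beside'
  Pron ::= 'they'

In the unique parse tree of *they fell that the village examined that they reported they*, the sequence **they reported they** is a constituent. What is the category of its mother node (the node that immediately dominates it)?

CP

[S [NP [Pron they]] [VP [V fell] [CP [C that] [S [NP [Det the] [N village]] [VP [V examined] [CP [C that] [S [NP [Pron they]] [VP [V reported] [NP [Pron they]]]]]]]]]]
The span 'they reported they' is the S node built by S → NP VP.
Its mother is the CP built by CP → C S.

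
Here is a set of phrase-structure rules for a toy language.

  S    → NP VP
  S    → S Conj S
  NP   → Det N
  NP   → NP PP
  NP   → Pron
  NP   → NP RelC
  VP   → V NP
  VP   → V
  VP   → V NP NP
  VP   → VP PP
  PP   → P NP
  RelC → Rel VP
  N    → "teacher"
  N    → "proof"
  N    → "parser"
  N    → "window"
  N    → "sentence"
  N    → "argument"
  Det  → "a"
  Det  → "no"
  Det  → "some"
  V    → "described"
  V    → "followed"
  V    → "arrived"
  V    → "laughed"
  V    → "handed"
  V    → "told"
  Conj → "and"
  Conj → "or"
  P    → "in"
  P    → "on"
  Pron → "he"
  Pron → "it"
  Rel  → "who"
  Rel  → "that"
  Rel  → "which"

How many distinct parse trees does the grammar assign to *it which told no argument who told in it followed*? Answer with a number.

6

Two of the 6 distinct bracketings:
[S [NP [NP [NP [Pron it]] [RelC [Rel which] [VP [V told] [NP [NP [Det no] [N argument]] [RelC [Rel who] [VP [V told]]]]]]] [PP [P in] [NP [Pron it]]]] [VP [V followed]]]
[S [NP [NP [NP [NP [Pron it]] [RelC [Rel which] [VP [V told] [NP [Det no] [N argument]]]]] [RelC [Rel who] [VP [V told]]]] [PP [P in] [NP [Pron it]]]] [VP [V followed]]]
The trees differ in how a recursive rule is bracketed over the same span.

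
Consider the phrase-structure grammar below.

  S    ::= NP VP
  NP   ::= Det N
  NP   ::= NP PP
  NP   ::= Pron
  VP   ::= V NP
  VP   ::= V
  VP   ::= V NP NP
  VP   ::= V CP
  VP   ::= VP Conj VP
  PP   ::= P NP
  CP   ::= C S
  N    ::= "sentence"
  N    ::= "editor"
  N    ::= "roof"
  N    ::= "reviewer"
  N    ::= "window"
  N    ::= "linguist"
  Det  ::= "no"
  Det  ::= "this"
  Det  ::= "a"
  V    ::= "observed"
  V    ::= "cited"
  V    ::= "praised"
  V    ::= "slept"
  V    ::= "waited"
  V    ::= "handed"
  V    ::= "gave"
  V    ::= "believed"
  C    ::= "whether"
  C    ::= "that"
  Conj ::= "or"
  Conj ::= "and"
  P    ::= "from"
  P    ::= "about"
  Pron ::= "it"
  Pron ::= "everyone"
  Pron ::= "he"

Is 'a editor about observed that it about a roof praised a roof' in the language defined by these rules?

A P word can never sit immediately before a V word in any string this grammar generates, so the substring 'about observed' rules out a derivation.

Ungrammatical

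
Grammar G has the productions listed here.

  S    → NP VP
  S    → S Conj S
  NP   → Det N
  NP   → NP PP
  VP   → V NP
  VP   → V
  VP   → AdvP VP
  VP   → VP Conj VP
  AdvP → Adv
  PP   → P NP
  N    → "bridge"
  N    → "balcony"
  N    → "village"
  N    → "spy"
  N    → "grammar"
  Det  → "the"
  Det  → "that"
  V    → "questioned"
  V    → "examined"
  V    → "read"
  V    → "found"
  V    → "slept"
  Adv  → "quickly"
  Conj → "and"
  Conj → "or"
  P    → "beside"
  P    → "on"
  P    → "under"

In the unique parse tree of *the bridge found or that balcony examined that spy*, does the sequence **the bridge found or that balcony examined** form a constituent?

No

[S [S [NP [Det the] [N bridge]] [VP [V found]]] [Conj or] [S [NP [Det that] [N balcony]] [VP [V examined] [NP [Det that] [N spy]]]]]
The smallest constituent containing 'the bridge found or that balcony examined' is the S spanning 'the bridge found or that balcony examined that spy'; no single node in the tree dominates exactly the given words.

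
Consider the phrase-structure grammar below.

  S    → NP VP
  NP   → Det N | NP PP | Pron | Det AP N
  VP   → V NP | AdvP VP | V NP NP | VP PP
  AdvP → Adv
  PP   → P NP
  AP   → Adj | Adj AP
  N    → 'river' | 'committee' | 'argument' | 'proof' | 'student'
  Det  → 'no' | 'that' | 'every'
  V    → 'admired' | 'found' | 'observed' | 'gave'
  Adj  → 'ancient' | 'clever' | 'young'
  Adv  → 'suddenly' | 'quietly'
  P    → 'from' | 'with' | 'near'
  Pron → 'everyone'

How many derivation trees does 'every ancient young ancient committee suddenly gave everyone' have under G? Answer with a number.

[S [NP [Det every] [AP [Adj ancient] [AP [Adj young] [AP [Adj ancient]]]] [N committee]] [VP [AdvP [Adv suddenly]] [VP [V gave] [NP [Pron everyone]]]]]
No rule offers an alternative attachment or grouping for any span, so this is the only derivation.

1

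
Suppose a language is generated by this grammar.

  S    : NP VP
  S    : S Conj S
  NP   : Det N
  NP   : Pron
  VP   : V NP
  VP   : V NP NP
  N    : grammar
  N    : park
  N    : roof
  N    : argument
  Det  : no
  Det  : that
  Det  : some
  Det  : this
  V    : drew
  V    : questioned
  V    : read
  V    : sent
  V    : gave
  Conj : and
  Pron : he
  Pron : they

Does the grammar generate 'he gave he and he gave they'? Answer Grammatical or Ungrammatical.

Grammatical

S
  S
    NP
      Pron: he
    VP
      V: gave
      NP
        Pron: he
  Conj: and
  S
    NP
      Pron: he
    VP
      V: gave
      NP
        Pron: they
Every word is introduced by a lexical rule and the phrasal rules combine the resulting categories into a single S.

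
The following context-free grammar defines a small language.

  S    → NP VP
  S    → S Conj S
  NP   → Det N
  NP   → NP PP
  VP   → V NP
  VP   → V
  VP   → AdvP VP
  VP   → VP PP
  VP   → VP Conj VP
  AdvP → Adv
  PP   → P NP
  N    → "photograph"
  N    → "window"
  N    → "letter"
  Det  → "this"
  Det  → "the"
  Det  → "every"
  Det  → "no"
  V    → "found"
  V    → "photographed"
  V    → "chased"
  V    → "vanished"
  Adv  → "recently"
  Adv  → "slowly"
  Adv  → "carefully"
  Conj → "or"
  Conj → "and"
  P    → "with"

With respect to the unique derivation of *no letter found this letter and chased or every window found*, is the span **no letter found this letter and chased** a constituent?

Yes

[S [S [NP [Det no] [N letter]] [VP [VP [V found] [NP [Det this] [N letter]]] [Conj and] [VP [V chased]]]] [Conj or] [S [NP [Det every] [N window]] [VP [V found]]]]
The words 'no letter found this letter and chased' are exhaustively dominated by a single S node (built by S → NP VP), so they form a constituent.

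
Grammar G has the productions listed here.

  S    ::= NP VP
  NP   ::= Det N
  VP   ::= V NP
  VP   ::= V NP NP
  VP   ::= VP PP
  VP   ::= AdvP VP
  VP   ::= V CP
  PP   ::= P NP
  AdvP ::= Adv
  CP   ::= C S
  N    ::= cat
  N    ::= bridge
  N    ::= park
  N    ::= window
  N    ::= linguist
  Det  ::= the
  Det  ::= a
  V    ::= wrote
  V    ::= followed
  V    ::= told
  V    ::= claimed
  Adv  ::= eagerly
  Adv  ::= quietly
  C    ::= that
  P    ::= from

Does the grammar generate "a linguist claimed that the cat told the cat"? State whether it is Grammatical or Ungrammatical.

Grammatical

S
  NP
    Det: a
    N: linguist
  VP
    V: claimed
    CP
      C: that
      S
        NP
          Det: the
          N: cat
        VP
          V: told
          NP
            Det: the
            N: cat
The bracketing above is licensed at every node by one of the given productions, with S at the root.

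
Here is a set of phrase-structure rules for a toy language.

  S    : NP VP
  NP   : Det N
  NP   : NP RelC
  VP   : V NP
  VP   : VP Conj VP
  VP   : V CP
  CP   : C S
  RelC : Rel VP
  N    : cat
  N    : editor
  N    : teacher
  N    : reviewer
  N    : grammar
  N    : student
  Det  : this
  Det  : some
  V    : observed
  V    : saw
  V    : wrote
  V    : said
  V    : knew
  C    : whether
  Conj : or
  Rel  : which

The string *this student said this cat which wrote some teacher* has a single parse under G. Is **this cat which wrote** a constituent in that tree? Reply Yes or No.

[S [NP [Det this] [N student]] [VP [V said] [NP [NP [Det this] [N cat]] [RelC [Rel which] [VP [V wrote] [NP [Det some] [N teacher]]]]]]]
The smallest constituent containing 'this cat which wrote' is the NP spanning 'this cat which wrote some teacher'; no single node in the tree dominates exactly the given words.

No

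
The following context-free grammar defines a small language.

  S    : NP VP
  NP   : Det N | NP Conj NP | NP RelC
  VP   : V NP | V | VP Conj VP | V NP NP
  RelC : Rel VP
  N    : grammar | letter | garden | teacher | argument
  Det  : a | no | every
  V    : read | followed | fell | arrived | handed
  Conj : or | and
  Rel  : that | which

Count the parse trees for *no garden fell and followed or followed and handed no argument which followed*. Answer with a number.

Two of the 5 distinct bracketings:
[S [NP [Det no] [N garden]] [VP [VP [V fell]] [Conj and] [VP [VP [V followed]] [Conj or] [VP [VP [V followed]] [Conj and] [VP [V handed] [NP [NP [Det no] [N argument]] [RelC [Rel which] [VP [V followed]]]]]]]]]
[S [NP [Det no] [N garden]] [VP [VP [V fell]] [Conj and] [VP [VP [VP [V followed]] [Conj or] [VP [V followed]]] [Conj and] [VP [V handed] [NP [NP [Det no] [N argument]] [RelC [Rel which] [VP [V followed]]]]]]]]
The trees differ in how a recursive rule is bracketed over the same span.

5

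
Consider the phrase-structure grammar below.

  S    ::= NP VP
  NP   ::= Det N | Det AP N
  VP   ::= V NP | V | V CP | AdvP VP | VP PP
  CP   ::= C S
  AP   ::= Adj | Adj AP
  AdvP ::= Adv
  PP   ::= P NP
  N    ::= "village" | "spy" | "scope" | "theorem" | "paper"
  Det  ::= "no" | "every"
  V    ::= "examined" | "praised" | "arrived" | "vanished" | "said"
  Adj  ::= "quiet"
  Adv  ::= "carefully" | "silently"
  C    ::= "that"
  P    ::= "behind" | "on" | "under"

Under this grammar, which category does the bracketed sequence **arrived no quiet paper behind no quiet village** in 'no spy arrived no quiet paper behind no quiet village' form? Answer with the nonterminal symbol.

VP

[S [NP [Det no] [N spy]] [VP [VP [V arrived] [NP [Det no] [AP [Adj quiet]] [N paper]]] [PP [P behind] [NP [Det no] [AP [Adj quiet]] [N village]]]]]
The span 'arrived no quiet paper behind no quiet village' is the VP node built by VP → VP PP.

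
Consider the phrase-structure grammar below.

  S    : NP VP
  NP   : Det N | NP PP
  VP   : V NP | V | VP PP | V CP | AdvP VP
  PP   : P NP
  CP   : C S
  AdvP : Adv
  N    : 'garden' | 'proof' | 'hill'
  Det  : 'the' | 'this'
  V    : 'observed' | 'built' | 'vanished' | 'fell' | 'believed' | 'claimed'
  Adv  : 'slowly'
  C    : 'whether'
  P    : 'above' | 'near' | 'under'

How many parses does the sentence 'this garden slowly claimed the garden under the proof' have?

Two of the 3 distinct bracketings:
[S [NP [Det this] [N garden]] [VP [VP [AdvP [Adv slowly]] [VP [V claimed] [NP [Det the] [N garden]]]] [PP [P under] [NP [Det the] [N proof]]]]]
[S [NP [Det this] [N garden]] [VP [AdvP [Adv slowly]] [VP [V claimed] [NP [NP [Det the] [N garden]] [PP [P under] [NP [Det the] [N proof]]]]]]]
The difference turns on whether NP → NP PP is used at the relevant span, versus an alternative expansion of NP.

3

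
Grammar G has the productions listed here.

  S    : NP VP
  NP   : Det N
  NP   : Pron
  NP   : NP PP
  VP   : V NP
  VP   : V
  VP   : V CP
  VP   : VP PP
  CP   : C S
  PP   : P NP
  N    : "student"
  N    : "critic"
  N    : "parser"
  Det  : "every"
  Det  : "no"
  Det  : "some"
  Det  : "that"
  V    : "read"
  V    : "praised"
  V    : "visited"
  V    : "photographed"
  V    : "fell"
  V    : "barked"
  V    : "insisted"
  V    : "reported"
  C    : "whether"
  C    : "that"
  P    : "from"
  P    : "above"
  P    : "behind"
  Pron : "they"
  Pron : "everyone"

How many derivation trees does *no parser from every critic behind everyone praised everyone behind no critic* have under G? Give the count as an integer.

4

Two of the 4 distinct bracketings:
[S [NP [NP [Det no] [N parser]] [PP [P from] [NP [NP [Det every] [N critic]] [PP [P behind] [NP [Pron everyone]]]]]] [VP [V praised] [NP [NP [Pron everyone]] [PP [P behind] [NP [Det no] [N critic]]]]]]
[S [NP [NP [Det no] [N parser]] [PP [P from] [NP [NP [Det every] [N critic]] [PP [P behind] [NP [Pron everyone]]]]]] [VP [VP [V praised] [NP [Pron everyone]]] [PP [P behind] [NP [Det no] [N critic]]]]]
The difference turns on whether VP → VP PP is used at the relevant span, versus an alternative expansion of VP.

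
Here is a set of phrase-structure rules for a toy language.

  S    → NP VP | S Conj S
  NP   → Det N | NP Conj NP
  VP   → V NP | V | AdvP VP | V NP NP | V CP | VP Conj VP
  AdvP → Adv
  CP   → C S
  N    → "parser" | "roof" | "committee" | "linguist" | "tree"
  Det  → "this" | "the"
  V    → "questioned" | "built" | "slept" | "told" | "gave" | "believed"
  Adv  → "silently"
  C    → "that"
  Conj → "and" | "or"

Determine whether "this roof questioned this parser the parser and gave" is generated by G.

[S [NP [Det this] [N roof]] [VP [VP [V questioned] [NP [Det this] [N parser]] [NP [Det the] [N parser]]] [Conj and] [VP [V gave]]]]
Each bracket corresponds to one application of a listed rule, so the string is derivable from S.

Grammatical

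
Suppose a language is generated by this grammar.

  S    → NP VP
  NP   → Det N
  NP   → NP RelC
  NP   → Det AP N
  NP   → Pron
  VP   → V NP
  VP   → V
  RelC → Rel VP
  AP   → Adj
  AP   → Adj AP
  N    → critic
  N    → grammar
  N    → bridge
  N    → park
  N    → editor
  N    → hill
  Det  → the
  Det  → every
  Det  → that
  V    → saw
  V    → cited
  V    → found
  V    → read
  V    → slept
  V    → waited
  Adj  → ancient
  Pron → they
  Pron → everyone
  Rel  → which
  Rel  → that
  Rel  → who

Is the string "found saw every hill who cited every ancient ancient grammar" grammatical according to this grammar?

Ungrammatical

For S → NP VP, no prefix of the string parses as an NP.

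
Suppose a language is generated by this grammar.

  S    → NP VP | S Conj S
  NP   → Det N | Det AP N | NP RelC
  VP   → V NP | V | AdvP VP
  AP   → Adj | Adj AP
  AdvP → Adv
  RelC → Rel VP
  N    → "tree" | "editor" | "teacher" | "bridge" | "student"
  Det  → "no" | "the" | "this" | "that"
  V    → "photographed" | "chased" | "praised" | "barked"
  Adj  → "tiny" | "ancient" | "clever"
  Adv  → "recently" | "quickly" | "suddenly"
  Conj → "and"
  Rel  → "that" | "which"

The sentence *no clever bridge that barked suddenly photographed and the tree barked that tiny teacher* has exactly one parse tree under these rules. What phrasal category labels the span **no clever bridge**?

[S [S [NP [NP [Det no] [AP [Adj clever]] [N bridge]] [RelC [Rel that] [VP [V barked]]]] [VP [AdvP [Adv suddenly]] [VP [V photographed]]]] [Conj and] [S [NP [Det the] [N tree]] [VP [V barked] [NP [Det that] [AP [Adj tiny]] [N teacher]]]]]
The span 'no clever bridge' is the NP node built by NP → Det AP N.

NP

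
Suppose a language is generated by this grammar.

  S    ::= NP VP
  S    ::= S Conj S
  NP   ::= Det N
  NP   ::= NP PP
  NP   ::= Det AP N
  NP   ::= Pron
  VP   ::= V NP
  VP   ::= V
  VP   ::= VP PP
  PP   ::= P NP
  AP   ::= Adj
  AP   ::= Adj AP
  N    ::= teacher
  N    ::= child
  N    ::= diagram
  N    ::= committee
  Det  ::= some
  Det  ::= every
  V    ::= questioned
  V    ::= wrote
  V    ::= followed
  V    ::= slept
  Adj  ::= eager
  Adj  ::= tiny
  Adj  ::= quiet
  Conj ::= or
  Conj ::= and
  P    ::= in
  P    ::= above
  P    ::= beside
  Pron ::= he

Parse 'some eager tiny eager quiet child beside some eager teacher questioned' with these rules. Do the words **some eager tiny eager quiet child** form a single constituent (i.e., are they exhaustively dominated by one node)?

Yes

[S [NP [NP [Det some] [AP [Adj eager] [AP [Adj tiny] [AP [Adj eager] [AP [Adj quiet]]]]] [N child]] [PP [P beside] [NP [Det some] [AP [Adj eager]] [N teacher]]]] [VP [V questioned]]]
The words 'some eager tiny eager quiet child' are exhaustively dominated by a single NP node (built by NP → Det AP N), so they form a constituent.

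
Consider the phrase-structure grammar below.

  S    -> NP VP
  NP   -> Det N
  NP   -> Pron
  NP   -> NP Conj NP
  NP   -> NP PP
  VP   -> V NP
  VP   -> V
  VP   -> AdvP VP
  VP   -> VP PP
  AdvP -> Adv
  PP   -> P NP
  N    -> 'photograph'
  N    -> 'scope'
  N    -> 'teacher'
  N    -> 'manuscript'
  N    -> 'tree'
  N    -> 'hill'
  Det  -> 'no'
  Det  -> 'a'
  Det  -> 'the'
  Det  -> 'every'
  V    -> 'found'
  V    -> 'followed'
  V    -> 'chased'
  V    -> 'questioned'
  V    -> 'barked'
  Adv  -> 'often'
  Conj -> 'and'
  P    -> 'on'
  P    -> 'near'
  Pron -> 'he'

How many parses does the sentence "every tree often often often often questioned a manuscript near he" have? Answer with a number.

Two of the 6 distinct bracketings:
[S [NP [Det every] [N tree]] [VP [AdvP [Adv often]] [VP [AdvP [Adv often]] [VP [AdvP [Adv often]] [VP [AdvP [Adv often]] [VP [V questioned] [NP [NP [Det a] [N manuscript]] [PP [P near] [NP [Pron he]]]]]]]]]]
[S [NP [Det every] [N tree]] [VP [AdvP [Adv often]] [VP [AdvP [Adv often]] [VP [AdvP [Adv often]] [VP [AdvP [Adv often]] [VP [VP [V questioned] [NP [Det a] [N manuscript]]] [PP [P near] [NP [Pron he]]]]]]]]]
The difference turns on whether NP → NP PP is used at the relevant span, versus an alternative expansion of NP.

6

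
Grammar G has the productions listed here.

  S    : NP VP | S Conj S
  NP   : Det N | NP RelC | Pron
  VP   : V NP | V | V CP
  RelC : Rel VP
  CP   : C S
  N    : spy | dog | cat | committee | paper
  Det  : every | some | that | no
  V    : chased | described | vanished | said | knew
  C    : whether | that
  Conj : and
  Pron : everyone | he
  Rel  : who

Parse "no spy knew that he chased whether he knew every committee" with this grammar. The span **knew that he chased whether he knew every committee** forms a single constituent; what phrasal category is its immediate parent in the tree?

S
  NP
    Det: no
    N: spy
  VP
    V: knew
    CP
      C: that
      S
        NP
          Pron: he
        VP
          V: chased
          CP
            C: whether
            S
              NP
                Pron: he
              VP
                V: knew
                NP
                  Det: every
                  N: committee
The span 'knew that he chased whether he knew every committee' is the VP node built by VP → V CP.
Its mother is the S built by S → NP VP.

S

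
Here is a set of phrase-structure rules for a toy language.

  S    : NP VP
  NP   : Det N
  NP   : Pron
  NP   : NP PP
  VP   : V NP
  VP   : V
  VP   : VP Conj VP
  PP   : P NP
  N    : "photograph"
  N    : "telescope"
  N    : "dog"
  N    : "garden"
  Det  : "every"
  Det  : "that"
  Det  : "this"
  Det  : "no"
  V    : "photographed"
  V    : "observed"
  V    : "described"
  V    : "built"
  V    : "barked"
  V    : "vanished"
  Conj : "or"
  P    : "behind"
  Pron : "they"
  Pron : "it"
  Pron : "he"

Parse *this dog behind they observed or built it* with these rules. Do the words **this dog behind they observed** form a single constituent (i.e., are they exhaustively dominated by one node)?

[S [NP [NP [Det this] [N dog]] [PP [P behind] [NP [Pron they]]]] [VP [VP [V observed]] [Conj or] [VP [V built] [NP [Pron it]]]]]
The smallest constituent containing 'this dog behind they observed' is the S spanning 'this dog behind they observed or built it'; no single node in the tree dominates exactly the given words.

No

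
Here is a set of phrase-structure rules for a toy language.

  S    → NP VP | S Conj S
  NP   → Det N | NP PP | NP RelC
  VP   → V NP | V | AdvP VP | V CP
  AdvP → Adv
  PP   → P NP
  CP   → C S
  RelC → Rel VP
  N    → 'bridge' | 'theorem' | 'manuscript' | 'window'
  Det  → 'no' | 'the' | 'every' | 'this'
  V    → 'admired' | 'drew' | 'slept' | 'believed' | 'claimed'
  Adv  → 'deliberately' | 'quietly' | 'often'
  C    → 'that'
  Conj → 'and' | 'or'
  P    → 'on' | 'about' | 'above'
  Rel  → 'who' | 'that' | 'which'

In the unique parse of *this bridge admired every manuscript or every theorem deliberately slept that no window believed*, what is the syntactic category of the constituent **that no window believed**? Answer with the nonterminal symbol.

CP

[S [S [NP [Det this] [N bridge]] [VP [V admired] [NP [Det every] [N manuscript]]]] [Conj or] [S [NP [Det every] [N theorem]] [VP [AdvP [Adv deliberately]] [VP [V slept] [CP [C that] [S [NP [Det no] [N window]] [VP [V believed]]]]]]]]
The span 'that no window believed' is the CP node built by CP → C S.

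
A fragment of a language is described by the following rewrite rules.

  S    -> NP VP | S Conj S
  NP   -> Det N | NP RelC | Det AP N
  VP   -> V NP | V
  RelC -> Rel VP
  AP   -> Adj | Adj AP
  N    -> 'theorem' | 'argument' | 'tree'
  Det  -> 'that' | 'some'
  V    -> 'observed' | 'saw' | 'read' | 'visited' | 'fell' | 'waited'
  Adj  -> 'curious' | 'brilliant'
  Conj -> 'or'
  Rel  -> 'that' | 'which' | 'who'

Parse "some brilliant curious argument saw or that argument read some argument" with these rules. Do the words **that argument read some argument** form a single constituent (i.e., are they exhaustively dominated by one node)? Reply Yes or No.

[S [S [NP [Det some] [AP [Adj brilliant] [AP [Adj curious]]] [N argument]] [VP [V saw]]] [Conj or] [S [NP [Det that] [N argument]] [VP [V read] [NP [Det some] [N argument]]]]]
The words 'that argument read some argument' are exhaustively dominated by a single S node (built by S → NP VP), so they form a constituent.

Yes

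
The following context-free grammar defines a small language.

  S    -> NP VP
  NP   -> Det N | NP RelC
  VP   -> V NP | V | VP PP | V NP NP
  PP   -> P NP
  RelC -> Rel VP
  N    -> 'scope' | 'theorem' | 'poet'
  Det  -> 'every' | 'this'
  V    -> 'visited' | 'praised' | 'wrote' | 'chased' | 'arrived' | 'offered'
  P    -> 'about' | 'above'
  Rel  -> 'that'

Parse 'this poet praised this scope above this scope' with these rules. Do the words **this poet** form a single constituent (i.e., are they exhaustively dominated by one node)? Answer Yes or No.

[S [NP [Det this] [N poet]] [VP [VP [V praised] [NP [Det this] [N scope]]] [PP [P above] [NP [Det this] [N scope]]]]]
The words 'this poet' are exhaustively dominated by a single NP node (built by NP → Det N), so they form a constituent.

Yes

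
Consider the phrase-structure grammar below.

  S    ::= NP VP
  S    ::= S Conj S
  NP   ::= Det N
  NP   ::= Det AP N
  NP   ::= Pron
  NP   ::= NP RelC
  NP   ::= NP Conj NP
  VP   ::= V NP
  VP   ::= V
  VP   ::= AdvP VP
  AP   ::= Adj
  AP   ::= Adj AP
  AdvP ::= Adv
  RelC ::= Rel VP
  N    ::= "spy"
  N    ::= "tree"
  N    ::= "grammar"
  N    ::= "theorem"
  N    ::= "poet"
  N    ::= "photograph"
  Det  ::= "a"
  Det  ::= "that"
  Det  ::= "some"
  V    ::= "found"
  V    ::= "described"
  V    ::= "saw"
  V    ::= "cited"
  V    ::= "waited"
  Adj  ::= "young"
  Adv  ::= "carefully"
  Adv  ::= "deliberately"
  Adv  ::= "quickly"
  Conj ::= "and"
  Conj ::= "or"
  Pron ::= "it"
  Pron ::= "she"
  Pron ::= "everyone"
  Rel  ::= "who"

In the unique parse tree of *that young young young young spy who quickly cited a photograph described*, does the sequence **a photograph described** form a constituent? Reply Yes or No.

No

[S [NP [NP [Det that] [AP [Adj young] [AP [Adj young] [AP [Adj young] [AP [Adj young]]]]] [N spy]] [RelC [Rel who] [VP [AdvP [Adv quickly]] [VP [V cited] [NP [Det a] [N photograph]]]]]] [VP [V described]]]
The smallest constituent containing 'a photograph described' is the S spanning 'that young young young young spy who quickly cited a photograph described'; no single node in the tree dominates exactly the given words.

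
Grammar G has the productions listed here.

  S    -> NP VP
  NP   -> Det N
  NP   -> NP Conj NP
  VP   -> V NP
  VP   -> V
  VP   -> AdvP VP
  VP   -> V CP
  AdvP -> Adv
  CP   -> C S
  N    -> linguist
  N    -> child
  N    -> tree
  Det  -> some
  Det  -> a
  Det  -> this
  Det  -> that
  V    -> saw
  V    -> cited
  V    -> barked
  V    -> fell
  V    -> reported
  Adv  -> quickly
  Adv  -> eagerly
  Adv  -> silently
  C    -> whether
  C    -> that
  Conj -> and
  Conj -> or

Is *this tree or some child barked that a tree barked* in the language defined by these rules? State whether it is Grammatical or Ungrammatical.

Grammatical

[S [NP [NP [Det this] [N tree]] [Conj or] [NP [Det some] [N child]]] [VP [V barked] [CP [C that] [S [NP [Det a] [N tree]] [VP [V barked]]]]]]
The bracketing above is licensed at every node by one of the given productions, with S at the root.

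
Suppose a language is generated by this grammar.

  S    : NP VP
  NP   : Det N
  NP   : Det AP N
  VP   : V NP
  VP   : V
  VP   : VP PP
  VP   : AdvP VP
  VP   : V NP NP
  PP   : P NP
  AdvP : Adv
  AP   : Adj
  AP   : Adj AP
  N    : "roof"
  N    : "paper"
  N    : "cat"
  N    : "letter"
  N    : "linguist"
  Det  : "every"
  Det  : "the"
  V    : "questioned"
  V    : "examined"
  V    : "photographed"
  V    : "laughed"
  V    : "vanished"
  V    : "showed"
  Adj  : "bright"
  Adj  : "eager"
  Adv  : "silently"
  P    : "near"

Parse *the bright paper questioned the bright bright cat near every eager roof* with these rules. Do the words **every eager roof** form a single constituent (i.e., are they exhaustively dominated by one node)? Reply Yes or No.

[S [NP [Det the] [AP [Adj bright]] [N paper]] [VP [VP [V questioned] [NP [Det the] [AP [Adj bright] [AP [Adj bright]]] [N cat]]] [PP [P near] [NP [Det every] [AP [Adj eager]] [N roof]]]]]
The words 'every eager roof' are exhaustively dominated by a single NP node (built by NP → Det AP N), so they form a constituent.

Yes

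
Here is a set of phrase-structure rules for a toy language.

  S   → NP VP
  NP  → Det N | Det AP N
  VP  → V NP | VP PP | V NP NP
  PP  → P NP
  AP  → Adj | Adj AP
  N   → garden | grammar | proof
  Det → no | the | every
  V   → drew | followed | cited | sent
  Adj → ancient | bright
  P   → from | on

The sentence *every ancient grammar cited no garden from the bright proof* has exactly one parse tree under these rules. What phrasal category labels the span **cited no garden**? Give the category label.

S
  NP
    Det: every
    AP
      Adj: ancient
    N: grammar
  VP
    VP
      V: cited
      NP
        Det: no
        N: garden
    PP
      P: from
      NP
        Det: the
        AP
          Adj: bright
        N: proof
The span 'cited no garden' is the VP node built by VP → V NP.

VP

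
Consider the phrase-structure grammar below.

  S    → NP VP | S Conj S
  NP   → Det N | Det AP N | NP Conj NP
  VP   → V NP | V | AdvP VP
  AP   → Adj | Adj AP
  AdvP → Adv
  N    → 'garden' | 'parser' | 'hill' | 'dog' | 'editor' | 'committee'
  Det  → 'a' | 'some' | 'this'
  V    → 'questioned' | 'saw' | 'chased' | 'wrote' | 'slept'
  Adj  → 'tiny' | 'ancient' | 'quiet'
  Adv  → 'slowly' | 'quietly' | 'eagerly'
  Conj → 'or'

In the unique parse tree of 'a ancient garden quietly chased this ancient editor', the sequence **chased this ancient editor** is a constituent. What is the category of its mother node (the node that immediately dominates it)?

S
  NP
    Det: a
    AP
      Adj: ancient
    N: garden
  VP
    AdvP
      Adv: quietly
    VP
      V: chased
      NP
        Det: this
        AP
          Adj: ancient
        N: editor
The span 'chased this ancient editor' is the VP node built by VP → V NP.
Its mother is the VP built by VP → AdvP VP.

VP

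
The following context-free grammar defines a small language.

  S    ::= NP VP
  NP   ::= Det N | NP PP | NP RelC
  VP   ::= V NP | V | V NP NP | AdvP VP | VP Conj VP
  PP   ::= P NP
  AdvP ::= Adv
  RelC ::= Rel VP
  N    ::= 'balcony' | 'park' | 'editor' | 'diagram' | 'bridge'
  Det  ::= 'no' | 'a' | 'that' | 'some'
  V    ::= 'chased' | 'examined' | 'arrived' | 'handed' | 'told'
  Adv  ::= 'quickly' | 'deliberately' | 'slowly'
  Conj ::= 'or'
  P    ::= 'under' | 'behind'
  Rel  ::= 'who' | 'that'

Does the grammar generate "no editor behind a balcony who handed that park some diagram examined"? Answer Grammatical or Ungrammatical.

Grammatical

[S [NP [NP [Det no] [N editor]] [PP [P behind] [NP [NP [Det a] [N balcony]] [RelC [Rel who] [VP [V handed] [NP [Det that] [N park]] [NP [Det some] [N diagram]]]]]]] [VP [V examined]]]
The bracketing above is licensed at every node by one of the given productions, with S at the root.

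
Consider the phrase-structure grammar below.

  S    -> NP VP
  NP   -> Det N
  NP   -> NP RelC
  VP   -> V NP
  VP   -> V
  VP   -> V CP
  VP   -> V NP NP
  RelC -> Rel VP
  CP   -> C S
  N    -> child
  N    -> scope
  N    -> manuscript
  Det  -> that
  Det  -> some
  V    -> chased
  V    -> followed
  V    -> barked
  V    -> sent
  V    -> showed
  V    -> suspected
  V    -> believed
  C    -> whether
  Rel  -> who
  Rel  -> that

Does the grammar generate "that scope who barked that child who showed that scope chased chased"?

Ungrammatical

For S → NP VP, every NP-prefix leaves a non-VP remainder: after 'that scope' the remainder is not a VP; after 'that scope who barked' the remainder is not a VP; after 'that scope who barked that child' the remainder is not a VP (and 2 more).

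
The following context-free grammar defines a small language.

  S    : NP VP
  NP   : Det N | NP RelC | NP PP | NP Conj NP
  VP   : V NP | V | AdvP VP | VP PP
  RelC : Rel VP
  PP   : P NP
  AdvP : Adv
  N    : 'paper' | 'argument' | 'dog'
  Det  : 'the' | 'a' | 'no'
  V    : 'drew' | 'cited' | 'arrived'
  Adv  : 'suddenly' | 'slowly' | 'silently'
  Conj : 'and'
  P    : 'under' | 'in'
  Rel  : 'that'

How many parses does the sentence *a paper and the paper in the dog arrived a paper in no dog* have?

4

Two of the 4 distinct bracketings:
[S [NP [NP [NP [Det a] [N paper]] [Conj and] [NP [Det the] [N paper]]] [PP [P in] [NP [Det the] [N dog]]]] [VP [V arrived] [NP [NP [Det a] [N paper]] [PP [P in] [NP [Det no] [N dog]]]]]]
[S [NP [NP [NP [Det a] [N paper]] [Conj and] [NP [Det the] [N paper]]] [PP [P in] [NP [Det the] [N dog]]]] [VP [VP [V arrived] [NP [Det a] [N paper]]] [PP [P in] [NP [Det no] [N dog]]]]]
The difference turns on whether VP → VP PP is used at the relevant span, versus an alternative expansion of VP.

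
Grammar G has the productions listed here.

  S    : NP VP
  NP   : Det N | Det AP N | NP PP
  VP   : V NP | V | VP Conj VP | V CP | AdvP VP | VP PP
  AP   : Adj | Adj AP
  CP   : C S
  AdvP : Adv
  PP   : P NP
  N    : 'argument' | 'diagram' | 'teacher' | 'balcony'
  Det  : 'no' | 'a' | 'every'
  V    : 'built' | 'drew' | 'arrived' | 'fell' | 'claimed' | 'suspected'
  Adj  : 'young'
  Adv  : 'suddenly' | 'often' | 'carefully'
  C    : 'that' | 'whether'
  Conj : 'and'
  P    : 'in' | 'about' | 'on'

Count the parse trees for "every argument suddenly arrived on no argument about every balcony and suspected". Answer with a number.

7

Two of the 7 distinct bracketings:
[S [NP [Det every] [N argument]] [VP [VP [AdvP [Adv suddenly]] [VP [VP [V arrived]] [PP [P on] [NP [NP [Det no] [N argument]] [PP [P about] [NP [Det every] [N balcony]]]]]]] [Conj and] [VP [V suspected]]]]
[S [NP [Det every] [N argument]] [VP [VP [AdvP [Adv suddenly]] [VP [VP [VP [V arrived]] [PP [P on] [NP [Det no] [N argument]]]] [PP [P about] [NP [Det every] [N balcony]]]]] [Conj and] [VP [V suspected]]]]
The difference turns on whether NP → NP PP is used at the relevant span, versus an alternative expansion of NP.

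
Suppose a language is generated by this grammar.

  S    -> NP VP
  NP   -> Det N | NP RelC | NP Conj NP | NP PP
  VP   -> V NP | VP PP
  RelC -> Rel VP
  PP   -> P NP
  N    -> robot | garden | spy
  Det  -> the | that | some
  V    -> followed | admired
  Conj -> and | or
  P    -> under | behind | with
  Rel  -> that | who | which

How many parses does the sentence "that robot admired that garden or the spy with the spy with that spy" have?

9

Two of the 9 distinct bracketings:
[S [NP [Det that] [N robot]] [VP [V admired] [NP [NP [Det that] [N garden]] [Conj or] [NP [NP [Det the] [N spy]] [PP [P with] [NP [NP [Det the] [N spy]] [PP [P with] [NP [Det that] [N spy]]]]]]]]]
[S [NP [Det that] [N robot]] [VP [V admired] [NP [NP [Det that] [N garden]] [Conj or] [NP [NP [NP [Det the] [N spy]] [PP [P with] [NP [Det the] [N spy]]]] [PP [P with] [NP [Det that] [N spy]]]]]]]
The trees differ in how a recursive rule is bracketed over the same span.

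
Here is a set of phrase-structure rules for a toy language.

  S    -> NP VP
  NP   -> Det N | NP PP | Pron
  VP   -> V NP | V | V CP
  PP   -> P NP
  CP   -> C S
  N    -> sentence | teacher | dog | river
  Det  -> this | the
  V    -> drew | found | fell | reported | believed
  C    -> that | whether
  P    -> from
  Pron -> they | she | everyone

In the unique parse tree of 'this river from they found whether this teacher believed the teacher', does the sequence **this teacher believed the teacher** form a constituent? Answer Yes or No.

Yes

[S [NP [NP [Det this] [N river]] [PP [P from] [NP [Pron they]]]] [VP [V found] [CP [C whether] [S [NP [Det this] [N teacher]] [VP [V believed] [NP [Det the] [N teacher]]]]]]]
The words 'this teacher believed the teacher' are exhaustively dominated by a single S node (built by S → NP VP), so they form a constituent.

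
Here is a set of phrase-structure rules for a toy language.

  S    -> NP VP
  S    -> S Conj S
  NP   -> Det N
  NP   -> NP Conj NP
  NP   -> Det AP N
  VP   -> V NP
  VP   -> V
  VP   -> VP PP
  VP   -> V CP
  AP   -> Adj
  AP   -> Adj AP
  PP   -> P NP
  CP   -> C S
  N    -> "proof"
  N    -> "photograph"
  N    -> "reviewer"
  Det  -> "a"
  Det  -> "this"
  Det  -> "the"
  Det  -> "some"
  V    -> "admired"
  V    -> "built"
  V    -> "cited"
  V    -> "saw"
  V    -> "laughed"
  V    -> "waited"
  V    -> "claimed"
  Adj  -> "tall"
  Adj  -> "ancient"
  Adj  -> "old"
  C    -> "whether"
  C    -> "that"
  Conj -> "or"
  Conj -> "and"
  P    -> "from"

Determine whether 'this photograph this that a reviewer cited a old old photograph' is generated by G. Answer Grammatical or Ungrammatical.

An N word can never sit immediately before a Det word in any string this grammar generates, so the substring 'photograph this' rules out a derivation.

Ungrammatical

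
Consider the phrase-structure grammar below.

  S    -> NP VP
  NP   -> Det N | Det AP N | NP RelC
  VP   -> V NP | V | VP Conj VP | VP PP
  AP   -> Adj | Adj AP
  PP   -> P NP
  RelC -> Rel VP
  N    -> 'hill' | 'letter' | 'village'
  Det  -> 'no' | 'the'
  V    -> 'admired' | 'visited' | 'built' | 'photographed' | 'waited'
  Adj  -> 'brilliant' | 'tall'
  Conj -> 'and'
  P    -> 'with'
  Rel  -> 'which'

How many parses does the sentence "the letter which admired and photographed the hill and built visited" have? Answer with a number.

The two bracketings:
[S [NP [NP [Det the] [N letter]] [RelC [Rel which] [VP [VP [V admired]] [Conj and] [VP [VP [V photographed] [NP [Det the] [N hill]]] [Conj and] [VP [V built]]]]]] [VP [V visited]]]
[S [NP [NP [Det the] [N letter]] [RelC [Rel which] [VP [VP [VP [V admired]] [Conj and] [VP [V photographed] [NP [Det the] [N hill]]]] [Conj and] [VP [V built]]]]] [VP [V visited]]]
The trees differ in how a recursive rule is bracketed over the same span.

2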